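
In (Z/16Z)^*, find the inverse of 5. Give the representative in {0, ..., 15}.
Apply the extended Euclidean algorithm to (16, 5), tracking rows (r, s, t) with s·16 + t·5 = r. Each division r_prev = q·r_cur + r_new produces the new row as (previous row) − q·(current row):
  row A: (16, 1, 0)   [1·16 + 0·5 = 16]
  row B: (5, 0, 1)   [0·16 + 1·5 = 5]
  16 = 3·5 + 1   → row C = row A − 3·row B = (1, 1, −3)   [check: 1·16 − 3·5 = 1]
  5 = 5·1 + 0   → remainder 0, stop. gcd = 1 (last nonzero row C).
The gcd is 1, so 5 is invertible mod 16. The last nonzero row gives 1·16 − 3·5 = 1, so t = −3. So 5^(−1) ≡ −3 ≡ 13 (mod 16). Verify: 5 · 13 = 65 ≡ 1 (mod 16). ✓

Final answer: 5^(−1) ≡ 13 (mod 16)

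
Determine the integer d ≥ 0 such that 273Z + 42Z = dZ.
In the PID Z, (a, b) is generated by gcd(a, b). Compute gcd(273, 42) with the extended Euclidean algorithm, tracking rows (r, s, t) with s·273 + t·42 = r:
  row A: (273, 1, 0)   [1·273 + 0·42 = 273]
  row B: (42, 0, 1)   [0·273 + 1·42 = 42]
  273 = 6·42 + 21   → row C = row A − 6·row B = (21, 1, −6)   [check: 1·273 − 6·42 = 21]
  42 = 2·21 + 0   → remainder 0, stop. gcd = 21 (last nonzero row C).
So gcd(273, 42) = 21, with Bézout identity 1·273 − 6·42 = 21. Containment (⊇): the Bézout identity exhibits 21 as an element of (273, 42), giving (21) ⊆ (273, 42). Containment (⊆): since 21 | 273 and 21 | 42 (273 = 21·13, 42 = 21·2), every Z-linear combination of 273 and 42 is divisible by 21, so (273, 42) ⊆ (21). Therefore (273, 42) = (21), d = 21.

Final answer: (273, 42) = (21); d = 21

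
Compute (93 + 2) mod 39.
17

Reduce the summands first: 93 ≡ 15 (mod 39), so 93 + 2 ≡ 15 + 2 (mod 39). 15 + 2 = 17; 17 = 0·39 + 17, so (93 + 2) mod 39 = 17.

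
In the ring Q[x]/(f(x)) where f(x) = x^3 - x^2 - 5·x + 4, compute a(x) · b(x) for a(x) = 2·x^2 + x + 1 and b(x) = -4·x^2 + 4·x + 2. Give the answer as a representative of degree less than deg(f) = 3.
First multiply in Q[x] without reducing: a · b = -8·x^4 + 4·x^3 + 4·x^2 + 6·x + 2. Now divide by f(x) = x^3 - x^2 - 5·x + 4, eliminating the leading term at each step:
  leading term -8·x^4: subtract (-8·x)·f(x) = -8·x^4 + 8·x^3 + 40·x^2 - 32·x, leaving -4·x^3 - 36·x^2 + 38·x + 2
  leading term -4·x^3: subtract (-4)·f(x) = -4·x^3 + 4·x^2 + 20·x - 16, leaving -40·x^2 + 18·x + 18
The degree is now < 3, so this is the remainder. Hence a · b ≡ -40·x^2 + 18·x + 18 in Q[x]/(f).

Final answer: a · b ≡ -40·x^2 + 18·x + 18 (mod f(x))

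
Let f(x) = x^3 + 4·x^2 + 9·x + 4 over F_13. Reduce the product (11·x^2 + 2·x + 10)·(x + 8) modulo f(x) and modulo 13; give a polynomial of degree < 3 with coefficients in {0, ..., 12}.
Multiply as integer polynomials: a · b = 11·x^3 + 90·x^2 + 26·x + 80. Reducing coefficients mod 13: a · b ≡ 11·x^3 + 12·x^2 + 2. Now divide by f(x) = x^3 + 4·x^2 + 9·x + 4 in F_13[x], eliminating the leading term at each step:
  leading term 11·x^3: subtract (11)·f(x) = 11·x^3 + 5·x^2 + 8·x + 5, leaving 7·x^2 + 5·x + 10 (coefficients mod 13)
The degree is now < 3, so this is the remainder. Hence a · b ≡ 7·x^2 + 5·x + 10 in F_13[x]/(f).

Final answer: a · b ≡ 7·x^2 + 5·x + 10 (mod f(x))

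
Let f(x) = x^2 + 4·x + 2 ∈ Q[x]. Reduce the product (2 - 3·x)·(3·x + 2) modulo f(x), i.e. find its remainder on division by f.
a · b ≡ 36·x + 22 (mod f(x))

First multiply in Q[x] without reducing: a · b = 4 - 9·x^2. Now divide by f(x) = x^2 + 4·x + 2, eliminating the leading term at each step:
  leading term -9·x^2: subtract (-9)·f(x) = -9·x^2 - 36·x - 18, leaving 36·x + 22
The degree is now < 2, so this is the remainder. Hence a · b ≡ 36·x + 22 in Q[x]/(f).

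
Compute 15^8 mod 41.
18

Use repeated squaring. Binary(8) = 1000. Walk through the bits of the exponent 8 left-to-right: at each bit after the leading one, square the running value, then multiply by 15 if the bit is 1 (always reducing mod 41):
  bit 1 = 1 (leading): start with 15.
  bit 2 = 0: square 15^2 = 225 ≡ 20 (mod 41).
  bit 3 = 0: square 20^2 = 400 ≡ 31 (mod 41).
  bit 4 = 0: square 31^2 = 961 ≡ 18 (mod 41).
Final value: 15^8 ≡ 18 (mod 41).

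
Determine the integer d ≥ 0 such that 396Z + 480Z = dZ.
(396, 480) = (12); d = 12

In the PID Z, (a, b) is generated by gcd(a, b). Compute gcd(480, 396) with the extended Euclidean algorithm, tracking rows (r, s, t) with s·480 + t·396 = r:
  row A: (480, 1, 0)   [1·480 + 0·396 = 480]
  row B: (396, 0, 1)   [0·480 + 1·396 = 396]
  480 = 1·396 + 84   → row C = row A − 1·row B = (84, 1, −1)   [check: 1·480 − 1·396 = 84]
  396 = 4·84 + 60   → row D = row B − 4·row C = (60, −4, 5)   [check: −4·480 + 5·396 = 60]
  84 = 1·60 + 24   → row E = row C − 1·row D = (24, 5, −6)   [check: 5·480 − 6·396 = 24]
  60 = 2·24 + 12   → row F = row D − 2·row E = (12, −14, 17)   [check: −14·480 + 17·396 = 12]
  24 = 2·12 + 0   → remainder 0, stop. gcd = 12 (last nonzero row F).
So gcd(396, 480) = 12, with Bézout identity −14·480 + 17·396 = 12. Containment (⊇): the Bézout identity exhibits 12 as an element of (396, 480), giving (12) ⊆ (396, 480). Containment (⊆): since 12 | 396 and 12 | 480 (396 = 12·33, 480 = 12·40), every Z-linear combination of 396 and 480 is divisible by 12, so (396, 480) ⊆ (12). Therefore (396, 480) = (12), d = 12.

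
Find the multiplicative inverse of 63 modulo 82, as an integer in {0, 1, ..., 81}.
63^(−1) ≡ 69 (mod 82)

Apply the extended Euclidean algorithm to (82, 63), tracking rows (r, s, t) with s·82 + t·63 = r. Each division r_prev = q·r_cur + r_new produces the new row as (previous row) − q·(current row):
  row A: (82, 1, 0)   [1·82 + 0·63 = 82]
  row B: (63, 0, 1)   [0·82 + 1·63 = 63]
  82 = 1·63 + 19   → row C = row A − 1·row B = (19, 1, −1)   [check: 1·82 − 1·63 = 19]
  63 = 3·19 + 6   → row D = row B − 3·row C = (6, −3, 4)   [check: −3·82 + 4·63 = 6]
  19 = 3·6 + 1   → row E = row C − 3·row D = (1, 10, −13)   [check: 10·82 − 13·63 = 1]
  6 = 6·1 + 0   → remainder 0, stop. gcd = 1 (last nonzero row E).
The gcd is 1, so 63 is invertible mod 82. The last nonzero row gives 10·82 − 13·63 = 1, so t = −13. So 63^(−1) ≡ −13 ≡ 69 (mod 82). Verify: 63 · 69 = 4347 ≡ 1 (mod 82). ✓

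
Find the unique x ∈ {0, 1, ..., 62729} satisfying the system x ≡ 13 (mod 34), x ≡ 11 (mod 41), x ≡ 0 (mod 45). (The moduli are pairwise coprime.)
x ≡ 22725 (mod 62730); the representative in [0, 62730) is 22725

The moduli 34, 41, 45 are pairwise coprime, so by the CRT there is a unique solution mod 34·41·45 = 62730.
Solve by successive substitution. Start with x ≡ 13 (mod 34).
  Combine with x ≡ 11 (mod 41): write x = 13 + 34·t and require 13 + 34·t ≡ 11 (mod 41), i.e. 34·t ≡ 11 − 13 ≡ 39 (mod 41). Since 34^(−1) ≡ 35 (mod 41), t ≡ 35·39 ≡ 12 (mod 41). So x ≡ 13 + 34·12 = 421 (mod 1394).
  Combine with x ≡ 0 (mod 45): write x = 421 + 1394·t and require 421 + 1394·t ≡ 0 (mod 45), i.e. 1394·t ≡ 0 − 421 ≡ 29 (mod 45). Since 1394^(−1) ≡ 44 (mod 45) (1394 ≡ 44 (mod 45)), t ≡ 44·29 ≡ 16 (mod 45). So x ≡ 421 + 1394·16 = 22725 (mod 62730).
Unique solution in [0, 62730): x = 22725.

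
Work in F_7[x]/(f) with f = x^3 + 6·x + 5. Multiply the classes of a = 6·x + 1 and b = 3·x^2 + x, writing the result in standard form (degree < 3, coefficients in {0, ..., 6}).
Multiply as integer polynomials: a · b = 18·x^3 + 9·x^2 + x. Reducing coefficients mod 7: a · b ≡ 4·x^3 + 2·x^2 + x. Now divide by f(x) = x^3 + 6·x + 5 in F_7[x], eliminating the leading term at each step:
  leading term 4·x^3: subtract (4)·f(x) = 4·x^3 + 3·x + 6, leaving 2·x^2 + 5·x + 1 (coefficients mod 7)
The degree is now < 3, so this is the remainder. Hence a · b ≡ 2·x^2 + 5·x + 1 in F_7[x]/(f).

Final answer: a · b ≡ 2·x^2 + 5·x + 1 (mod f(x))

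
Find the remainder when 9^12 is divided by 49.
Use repeated squaring. Binary(12) = 1100. Walk through the bits of the exponent 12 left-to-right: at each bit after the leading one, square the running value, then multiply by 9 if the bit is 1 (always reducing mod 49):
  bit 1 = 1 (leading): start with 9.
  bit 2 = 1: square 9^2 = 81 ≡ 32; bit is 1, so multiply 32·9 = 288 ≡ 43 (mod 49).
  bit 3 = 0: square 43^2 = 1849 ≡ 36 (mod 49).
  bit 4 = 0: square 36^2 = 1296 ≡ 22 (mod 49).
Final value: 9^12 ≡ 22 (mod 49).

Final answer: 22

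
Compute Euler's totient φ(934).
φ is multiplicative, with φ(p^e) = p^e − p^(e−1). Factorise 934 = 2 · 467. Then
  φ(934) = (2 − 1) · (467 − 1) = 1 · 466 = 466.

Final answer: φ(934) = 466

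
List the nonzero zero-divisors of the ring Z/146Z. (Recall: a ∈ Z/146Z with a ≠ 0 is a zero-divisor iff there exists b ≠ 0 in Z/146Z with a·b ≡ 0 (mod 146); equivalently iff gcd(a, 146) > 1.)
An element a ∈ Z/146Z (with a ≠ 0) is a zero-divisor iff gcd(a, 146) > 1 (because a is a unit precisely when gcd(a, n) = 1, and in Z/nZ every nonzero, non-unit element is a zero-divisor). Scan a = 1, ..., 145 and keep those with gcd(a, 146) > 1:
  gcd(2, 146) = 2, gcd(4, 146) = 2, gcd(6, 146) = 2, gcd(8, 146) = 2, gcd(10, 146) = 2, gcd(12, 146) = 2, gcd(14, 146) = 2, gcd(16, 146) = 2, gcd(18, 146) = 2, gcd(20, 146) = 2, gcd(22, 146) = 2, gcd(24, 146) = 2, gcd(26, 146) = 2, gcd(28, 146) = 2, gcd(30, 146) = 2, gcd(32, 146) = 2, gcd(34, 146) = 2, gcd(36, 146) = 2, gcd(38, 146) = 2, gcd(40, 146) = 2, gcd(42, 146) = 2, gcd(44, 146) = 2, gcd(46, 146) = 2, gcd(48, 146) = 2, gcd(50, 146) = 2, gcd(52, 146) = 2, gcd(54, 146) = 2, gcd(56, 146) = 2, gcd(58, 146) = 2, gcd(60, 146) = 2, gcd(62, 146) = 2, gcd(64, 146) = 2, gcd(66, 146) = 2, gcd(68, 146) = 2, gcd(70, 146) = 2, gcd(72, 146) = 2, gcd(73, 146) = 73, gcd(74, 146) = 2, gcd(76, 146) = 2, gcd(78, 146) = 2, gcd(80, 146) = 2, gcd(82, 146) = 2, gcd(84, 146) = 2, gcd(86, 146) = 2, gcd(88, 146) = 2, gcd(90, 146) = 2, gcd(92, 146) = 2, gcd(94, 146) = 2, gcd(96, 146) = 2, gcd(98, 146) = 2, gcd(100, 146) = 2, gcd(102, 146) = 2, gcd(104, 146) = 2, gcd(106, 146) = 2, gcd(108, 146) = 2, gcd(110, 146) = 2, gcd(112, 146) = 2, gcd(114, 146) = 2, gcd(116, 146) = 2, gcd(118, 146) = 2, gcd(120, 146) = 2, gcd(122, 146) = 2, gcd(124, 146) = 2, gcd(126, 146) = 2, gcd(128, 146) = 2, gcd(130, 146) = 2, gcd(132, 146) = 2, gcd(134, 146) = 2, gcd(136, 146) = 2, gcd(138, 146) = 2, gcd(140, 146) = 2, gcd(142, 146) = 2, gcd(144, 146) = 2.
All other a ∈ {1, ..., 145} have gcd(a, 146) = 1 and are units. So the nonzero zero-divisors are exactly the 73 values of a appearing in this scan.

Final answer: nonzero zero-divisors of Z/146Z = {2, 4, 6, 8, 10, 12, 14, 16, 18, 20, 22, 24, 26, 28, 30, 32, 34, 36, 38, 40, 42, 44, 46, 48, 50, 52, 54, 56, 58, 60, 62, 64, 66, 68, 70, 72, 73, 74, 76, 78, 80, 82, 84, 86, 88, 90, 92, 94, 96, 98, 100, 102, 104, 106, 108, 110, 112, 114, 116, 118, 120, 122, 124, 126, 128, 130, 132, 134, 136, 138, 140, 142, 144}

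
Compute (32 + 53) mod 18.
Reduce the summands first: 32 ≡ 14, 53 ≡ 17 (mod 18), so 32 + 53 ≡ 14 + 17 (mod 18). 14 + 17 = 31; 31 = 1·18 + 13, so (32 + 53) mod 18 = 13.

Final answer: 13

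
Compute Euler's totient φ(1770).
φ(1770) = 464

φ is multiplicative, with φ(p^e) = p^e − p^(e−1). Factorise 1770 = 2 · 3 · 5 · 59. Then
  φ(1770) = (2 − 1) · (3 − 1) · (5 − 1) · (59 − 1) = 1 · 2 · 4 · 58 = 464.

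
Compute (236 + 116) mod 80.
Reduce the summands first: 236 ≡ 76, 116 ≡ 36 (mod 80), so 236 + 116 ≡ 76 + 36 (mod 80). 76 + 36 = 112; 112 = 1·80 + 32, so (236 + 116) mod 80 = 32.

Final answer: 32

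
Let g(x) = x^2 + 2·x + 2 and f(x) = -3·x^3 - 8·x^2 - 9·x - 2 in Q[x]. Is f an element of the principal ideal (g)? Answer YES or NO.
NO

In Q[x] the ideal (g) consists of all multiples of g, so f ∈ (g) iff g | f, i.e. iff the remainder of f on division by g is 0. Divide f by g (g is monic, so eliminate the leading term of the running remainder at each step):
  leading term -3·x^3: subtract (-3·x)·g(x) = -3·x^3 - 6·x^2 - 6·x, leaving -2·x^2 - 3·x - 2
  leading term -2·x^2: subtract (-2)·g(x) = -2·x^2 - 4·x - 4, leaving x + 2
The remainder r(x) = x + 2 ≠ 0 (and deg r < deg g), so g ∤ f, i.e. f ∉ (g).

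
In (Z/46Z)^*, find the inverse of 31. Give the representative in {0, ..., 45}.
31^(−1) ≡ 3 (mod 46)

Apply the extended Euclidean algorithm to (46, 31), tracking rows (r, s, t) with s·46 + t·31 = r. Each division r_prev = q·r_cur + r_new produces the new row as (previous row) − q·(current row):
  row A: (46, 1, 0)   [1·46 + 0·31 = 46]
  row B: (31, 0, 1)   [0·46 + 1·31 = 31]
  46 = 1·31 + 15   → row C = row A − 1·row B = (15, 1, −1)   [check: 1·46 − 1·31 = 15]
  31 = 2·15 + 1   → row D = row B − 2·row C = (1, −2, 3)   [check: −2·46 + 3·31 = 1]
  15 = 15·1 + 0   → remainder 0, stop. gcd = 1 (last nonzero row D).
The gcd is 1, so 31 is invertible mod 46. The last nonzero row gives −2·46 + 3·31 = 1, so t = 3. So 31^(−1) ≡ 3 (mod 46). Verify: 31 · 3 = 93 ≡ 1 (mod 46). ✓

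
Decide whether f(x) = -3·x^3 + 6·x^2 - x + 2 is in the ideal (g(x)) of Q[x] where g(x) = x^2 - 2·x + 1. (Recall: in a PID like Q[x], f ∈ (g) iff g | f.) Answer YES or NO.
NO

In Q[x] the ideal (g) consists of all multiples of g, so f ∈ (g) iff g | f, i.e. iff the remainder of f on division by g is 0. Divide f by g (g is monic, so eliminate the leading term of the running remainder at each step):
  leading term -3·x^3: subtract (-3·x)·g(x) = -3·x^3 + 6·x^2 - 3·x, leaving 2·x + 2
The remainder r(x) = 2·x + 2 ≠ 0 (and deg r < deg g), so g ∤ f, i.e. f ∉ (g).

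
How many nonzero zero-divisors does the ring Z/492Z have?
In Z/492Z each nonzero element is either a unit (gcd with 492 is 1) or a zero-divisor (gcd > 1). The number of units is φ(492): factorise 492 = 2^2 · 3 · 41, so φ(492) = (2^2 − 2^1) · (3 − 1) · (41 − 1) = 2 · 2 · 40 = 160. The nonzero elements number 492 − 1 = 491. Hence the nonzero zero-divisors number 491 − 160 = 331.

Final answer: Z/492Z has 331 nonzero zero-divisors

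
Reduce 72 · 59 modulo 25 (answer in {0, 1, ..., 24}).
Reduce the factors first: 72 ≡ 22, 59 ≡ 9 (mod 25), so 72 · 59 ≡ 22 · 9 (mod 25). 22 · 9 = 198. Dividing by 25: 198 = 7·25 + 23. So (72 · 59) mod 25 = 23.

Final answer: 23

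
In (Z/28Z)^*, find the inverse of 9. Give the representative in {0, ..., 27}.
Apply the extended Euclidean algorithm to (28, 9), tracking rows (r, s, t) with s·28 + t·9 = r. Each division r_prev = q·r_cur + r_new produces the new row as (previous row) − q·(current row):
  row A: (28, 1, 0)   [1·28 + 0·9 = 28]
  row B: (9, 0, 1)   [0·28 + 1·9 = 9]
  28 = 3·9 + 1   → row C = row A − 3·row B = (1, 1, −3)   [check: 1·28 − 3·9 = 1]
  9 = 9·1 + 0   → remainder 0, stop. gcd = 1 (last nonzero row C).
The gcd is 1, so 9 is invertible mod 28. The last nonzero row gives 1·28 − 3·9 = 1, so t = −3. So 9^(−1) ≡ −3 ≡ 25 (mod 28). Verify: 9 · 25 = 225 ≡ 1 (mod 28). ✓

Final answer: 9^(−1) ≡ 25 (mod 28)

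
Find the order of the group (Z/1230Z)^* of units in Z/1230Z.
|(Z/1230Z)^*| = 320

(Z/1230Z)^* consists of the classes a with gcd(a, 1230) = 1, so its order is φ(1230). φ is multiplicative, with φ(p^e) = p^e − p^(e−1). Factorise 1230 = 2 · 3 · 5 · 41. Then
  φ(1230) = (2 − 1) · (3 − 1) · (5 − 1) · (41 − 1) = 1 · 2 · 4 · 40 = 320.
Thus |(Z/1230Z)^*| = 320.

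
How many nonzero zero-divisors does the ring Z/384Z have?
In Z/384Z each nonzero element is either a unit (gcd with 384 is 1) or a zero-divisor (gcd > 1). The number of units is φ(384): factorise 384 = 2^7 · 3, so φ(384) = (2^7 − 2^6) · (3 − 1) = 64 · 2 = 128. The nonzero elements number 384 − 1 = 383. Hence the nonzero zero-divisors number 383 − 128 = 255.

Final answer: Z/384Z has 255 nonzero zero-divisors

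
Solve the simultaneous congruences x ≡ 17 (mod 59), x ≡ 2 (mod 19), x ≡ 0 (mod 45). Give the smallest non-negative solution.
x ≡ 135 (mod 50445); the representative in [0, 50445) is 135

The moduli 59, 19, 45 are pairwise coprime, so by the CRT there is a unique solution mod 59·19·45 = 50445.
Solve by successive substitution. Start with x ≡ 17 (mod 59).
  Combine with x ≡ 2 (mod 19): write x = 17 + 59·t and require 17 + 59·t ≡ 2 (mod 19), i.e. 59·t ≡ 2 − 17 ≡ 4 (mod 19). Since 59^(−1) ≡ 10 (mod 19) (59 ≡ 2 (mod 19)), t ≡ 10·4 ≡ 2 (mod 19). So x ≡ 17 + 59·2 = 135 (mod 1121).
  Combine with x ≡ 0 (mod 45): write x = 135 + 1121·t and require 135 + 1121·t ≡ 0 (mod 45), i.e. 1121·t ≡ 0 − 135 ≡ 0 (mod 45). Since 1121^(−1) ≡ 11 (mod 45) (1121 ≡ 41 (mod 45)), t ≡ 11·0 ≡ 0 (mod 45). So x ≡ 135 + 1121·0 = 135 (mod 50445).
Unique solution in [0, 50445): x = 135.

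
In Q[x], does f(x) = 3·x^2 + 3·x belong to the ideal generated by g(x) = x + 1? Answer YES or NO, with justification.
In Q[x] the ideal (g) consists of all multiples of g, so f ∈ (g) iff g | f, i.e. iff the remainder of f on division by g is 0. Divide f by g (g is monic, so eliminate the leading term of the running remainder at each step):
  leading term 3·x^2: subtract (3·x)·g(x) = 3·x^2 + 3·x, leaving 0
The remainder is 0, so f(x) = g(x) · h(x) with h(x) = 3·x. Hence g | f, i.e. f ∈ (g).

Final answer: YES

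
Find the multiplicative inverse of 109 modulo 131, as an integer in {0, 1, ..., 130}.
109^(−1) ≡ 125 (mod 131)

Apply the extended Euclidean algorithm to (131, 109), tracking rows (r, s, t) with s·131 + t·109 = r. Each division r_prev = q·r_cur + r_new produces the new row as (previous row) − q·(current row):
  row A: (131, 1, 0)   [1·131 + 0·109 = 131]
  row B: (109, 0, 1)   [0·131 + 1·109 = 109]
  131 = 1·109 + 22   → row C = row A − 1·row B = (22, 1, −1)   [check: 1·131 − 1·109 = 22]
  109 = 4·22 + 21   → row D = row B − 4·row C = (21, −4, 5)   [check: −4·131 + 5·109 = 21]
  22 = 1·21 + 1   → row E = row C − 1·row D = (1, 5, −6)   [check: 5·131 − 6·109 = 1]
  21 = 21·1 + 0   → remainder 0, stop. gcd = 1 (last nonzero row E).
The gcd is 1, so 109 is invertible mod 131. The last nonzero row gives 5·131 − 6·109 = 1, so t = −6. So 109^(−1) ≡ −6 ≡ 125 (mod 131). Verify: 109 · 125 = 13625 ≡ 1 (mod 131). ✓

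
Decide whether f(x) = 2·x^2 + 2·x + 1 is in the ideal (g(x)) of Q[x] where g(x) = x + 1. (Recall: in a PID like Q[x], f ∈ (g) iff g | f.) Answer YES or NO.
In Q[x] the ideal (g) consists of all multiples of g, so f ∈ (g) iff g | f, i.e. iff the remainder of f on division by g is 0. Divide f by g (g is monic, so eliminate the leading term of the running remainder at each step):
  leading term 2·x^2: subtract (2·x)·g(x) = 2·x^2 + 2·x, leaving 1
The remainder r(x) = 1 ≠ 0 (and deg r < deg g), so g ∤ f, i.e. f ∉ (g).

Final answer: NO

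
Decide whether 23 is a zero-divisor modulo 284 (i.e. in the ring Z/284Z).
NO

gcd(23, 284) = 1, so 23 is a unit in Z/284Z (it has a multiplicative inverse). A unit cannot be a zero-divisor: if 23·b ≡ 0 then multiplying both sides by 23^(−1) gives b ≡ 0. So 23 is not a zero-divisor.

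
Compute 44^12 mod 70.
Use repeated squaring. Binary(12) = 1100. Walk through the bits of the exponent 12 left-to-right: at each bit after the leading one, square the running value, then multiply by 44 if the bit is 1 (always reducing mod 70):
  bit 1 = 1 (leading): start with 44.
  bit 2 = 1: square 44^2 = 1936 ≡ 46; bit is 1, so multiply 46·44 = 2024 ≡ 64 (mod 70).
  bit 3 = 0: square 64^2 = 4096 ≡ 36 (mod 70).
  bit 4 = 0: square 36^2 = 1296 ≡ 36 (mod 70).
Final value: 44^12 ≡ 36 (mod 70).

Final answer: 36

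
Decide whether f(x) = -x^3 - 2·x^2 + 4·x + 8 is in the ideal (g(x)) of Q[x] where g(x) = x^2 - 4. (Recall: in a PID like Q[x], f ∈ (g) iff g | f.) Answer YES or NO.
YES

In Q[x] the ideal (g) consists of all multiples of g, so f ∈ (g) iff g | f, i.e. iff the remainder of f on division by g is 0. Divide f by g (g is monic, so eliminate the leading term of the running remainder at each step):
  leading term -x^3: subtract (-x)·g(x) = -x^3 + 4·x, leaving 8 - 2·x^2
  leading term -2·x^2: subtract (-2)·g(x) = 8 - 2·x^2, leaving 0
The remainder is 0, so f(x) = g(x) · h(x) with h(x) = -x - 2. Hence g | f, i.e. f ∈ (g).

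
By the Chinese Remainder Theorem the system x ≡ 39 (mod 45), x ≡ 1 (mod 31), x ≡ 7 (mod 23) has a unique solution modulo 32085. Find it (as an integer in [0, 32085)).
The moduli 45, 31, 23 are pairwise coprime, so by the CRT there is a unique solution mod 45·31·23 = 32085.
Solve by successive substitution. Start with x ≡ 39 (mod 45).
  Combine with x ≡ 1 (mod 31): write x = 39 + 45·t and require 39 + 45·t ≡ 1 (mod 31), i.e. 45·t ≡ 1 − 39 ≡ 24 (mod 31). Since 45^(−1) ≡ 20 (mod 31) (45 ≡ 14 (mod 31)), t ≡ 20·24 ≡ 15 (mod 31). So x ≡ 39 + 45·15 = 714 (mod 1395).
  Combine with x ≡ 7 (mod 23): write x = 714 + 1395·t and require 714 + 1395·t ≡ 7 (mod 23), i.e. 1395·t ≡ 7 − 714 ≡ 6 (mod 23). Since 1395^(−1) ≡ 20 (mod 23) (1395 ≡ 15 (mod 23)), t ≡ 20·6 ≡ 5 (mod 23). So x ≡ 714 + 1395·5 = 7689 (mod 32085).
Unique solution in [0, 32085): x = 7689.

Final answer: x ≡ 7689 (mod 32085); the representative in [0, 32085) is 7689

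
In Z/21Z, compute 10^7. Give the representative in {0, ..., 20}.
10

Use repeated squaring. Binary(7) = 111. Walk through the bits of the exponent 7 left-to-right: at each bit after the leading one, square the running value, then multiply by 10 if the bit is 1 (always reducing mod 21):
  bit 1 = 1 (leading): start with 10.
  bit 2 = 1: square 10^2 = 100 ≡ 16; bit is 1, so multiply 16·10 = 160 ≡ 13 (mod 21).
  bit 3 = 1: square 13^2 = 169 ≡ 1; bit is 1, so multiply 1·10 = 10 (mod 21).
Final value: 10^7 ≡ 10 (mod 21).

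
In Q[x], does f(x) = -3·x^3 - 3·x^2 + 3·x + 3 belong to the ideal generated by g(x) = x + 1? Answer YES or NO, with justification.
In Q[x] the ideal (g) consists of all multiples of g, so f ∈ (g) iff g | f, i.e. iff the remainder of f on division by g is 0. Divide f by g (g is monic, so eliminate the leading term of the running remainder at each step):
  leading term -3·x^3: subtract (-3·x^2)·g(x) = -3·x^3 - 3·x^2, leaving 3·x + 3
  leading term 3·x: subtract (3)·g(x) = 3·x + 3, leaving 0
The remainder is 0, so f(x) = g(x) · h(x) with h(x) = 3 - 3·x^2. Hence g | f, i.e. f ∈ (g).

Final answer: YES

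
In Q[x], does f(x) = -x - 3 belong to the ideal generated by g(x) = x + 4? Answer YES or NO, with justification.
NO

In Q[x] the ideal (g) consists of all multiples of g, so f ∈ (g) iff g | f, i.e. iff the remainder of f on division by g is 0. Divide f by g (g is monic, so eliminate the leading term of the running remainder at each step):
  leading term -x: subtract (-1)·g(x) = -x - 4, leaving 1
The remainder r(x) = 1 ≠ 0 (and deg r < deg g), so g ∤ f, i.e. f ∉ (g).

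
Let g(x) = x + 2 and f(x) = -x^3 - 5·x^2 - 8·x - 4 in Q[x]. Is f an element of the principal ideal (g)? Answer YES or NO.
YES

In Q[x] the ideal (g) consists of all multiples of g, so f ∈ (g) iff g | f, i.e. iff the remainder of f on division by g is 0. Divide f by g (g is monic, so eliminate the leading term of the running remainder at each step):
  leading term -x^3: subtract (-x^2)·g(x) = -x^3 - 2·x^2, leaving -3·x^2 - 8·x - 4
  leading term -3·x^2: subtract (-3·x)·g(x) = -3·x^2 - 6·x, leaving -2·x - 4
  leading term -2·x: subtract (-2)·g(x) = -2·x - 4, leaving 0
The remainder is 0, so f(x) = g(x) · h(x) with h(x) = -x^2 - 3·x - 2. Hence g | f, i.e. f ∈ (g).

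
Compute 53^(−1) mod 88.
53^(−1) ≡ 5 (mod 88)

Apply the extended Euclidean algorithm to (88, 53), tracking rows (r, s, t) with s·88 + t·53 = r. Each division r_prev = q·r_cur + r_new produces the new row as (previous row) − q·(current row):
  row A: (88, 1, 0)   [1·88 + 0·53 = 88]
  row B: (53, 0, 1)   [0·88 + 1·53 = 53]
  88 = 1·53 + 35   → row C = row A − 1·row B = (35, 1, −1)   [check: 1·88 − 1·53 = 35]
  53 = 1·35 + 18   → row D = row B − 1·row C = (18, −1, 2)   [check: −1·88 + 2·53 = 18]
  35 = 1·18 + 17   → row E = row C − 1·row D = (17, 2, −3)   [check: 2·88 − 3·53 = 17]
  18 = 1·17 + 1   → row F = row D − 1·row E = (1, −3, 5)   [check: −3·88 + 5·53 = 1]
  17 = 17·1 + 0   → remainder 0, stop. gcd = 1 (last nonzero row F).
The gcd is 1, so 53 is invertible mod 88. The last nonzero row gives −3·88 + 5·53 = 1, so t = 5. So 53^(−1) ≡ 5 (mod 88). Verify: 53 · 5 = 265 ≡ 1 (mod 88). ✓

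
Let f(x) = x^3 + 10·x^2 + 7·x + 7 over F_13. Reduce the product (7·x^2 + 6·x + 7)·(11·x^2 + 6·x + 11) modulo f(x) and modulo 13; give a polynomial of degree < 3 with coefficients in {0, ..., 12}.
Multiply as integer polynomials: a · b = 77·x^4 + 108·x^3 + 190·x^2 + 108·x + 77. Reducing coefficients mod 13: a · b ≡ 12·x^4 + 4·x^3 + 8·x^2 + 4·x + 12. Now divide by f(x) = x^3 + 10·x^2 + 7·x + 7 in F_13[x], eliminating the leading term at each step:
  leading term 12·x^4: subtract (12·x)·f(x) = 12·x^4 + 3·x^3 + 6·x^2 + 6·x, leaving x^3 + 2·x^2 + 11·x + 12 (coefficients mod 13)
  leading term x^3: subtract (1)·f(x) = x^3 + 10·x^2 + 7·x + 7, leaving 5·x^2 + 4·x + 5 (coefficients mod 13)
The degree is now < 3, so this is the remainder. Hence a · b ≡ 5·x^2 + 4·x + 5 in F_13[x]/(f).

Final answer: a · b ≡ 5·x^2 + 4·x + 5 (mod f(x))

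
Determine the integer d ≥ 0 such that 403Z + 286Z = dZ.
(403, 286) = (13); d = 13

In the PID Z, (a, b) is generated by gcd(a, b). Compute gcd(403, 286) with the extended Euclidean algorithm, tracking rows (r, s, t) with s·403 + t·286 = r:
  row A: (403, 1, 0)   [1·403 + 0·286 = 403]
  row B: (286, 0, 1)   [0·403 + 1·286 = 286]
  403 = 1·286 + 117   → row C = row A − 1·row B = (117, 1, −1)   [check: 1·403 − 1·286 = 117]
  286 = 2·117 + 52   → row D = row B − 2·row C = (52, −2, 3)   [check: −2·403 + 3·286 = 52]
  117 = 2·52 + 13   → row E = row C − 2·row D = (13, 5, −7)   [check: 5·403 − 7·286 = 13]
  52 = 4·13 + 0   → remainder 0, stop. gcd = 13 (last nonzero row E).
So gcd(403, 286) = 13, with Bézout identity 5·403 − 7·286 = 13. Containment (⊇): the Bézout identity exhibits 13 as an element of (403, 286), giving (13) ⊆ (403, 286). Containment (⊆): since 13 | 403 and 13 | 286 (403 = 13·31, 286 = 13·22), every Z-linear combination of 403 and 286 is divisible by 13, so (403, 286) ⊆ (13). Therefore (403, 286) = (13), d = 13.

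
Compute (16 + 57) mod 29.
Reduce the summands first: 57 ≡ 28 (mod 29), so 16 + 57 ≡ 16 + 28 (mod 29). 16 + 28 = 44; 44 = 1·29 + 15, so (16 + 57) mod 29 = 15.

Final answer: 15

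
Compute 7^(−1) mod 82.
Apply the extended Euclidean algorithm to (82, 7), tracking rows (r, s, t) with s·82 + t·7 = r. Each division r_prev = q·r_cur + r_new produces the new row as (previous row) − q·(current row):
  row A: (82, 1, 0)   [1·82 + 0·7 = 82]
  row B: (7, 0, 1)   [0·82 + 1·7 = 7]
  82 = 11·7 + 5   → row C = row A − 11·row B = (5, 1, −11)   [check: 1·82 − 11·7 = 5]
  7 = 1·5 + 2   → row D = row B − 1·row C = (2, −1, 12)   [check: −1·82 + 12·7 = 2]
  5 = 2·2 + 1   → row E = row C − 2·row D = (1, 3, −35)   [check: 3·82 − 35·7 = 1]
  2 = 2·1 + 0   → remainder 0, stop. gcd = 1 (last nonzero row E).
The gcd is 1, so 7 is invertible mod 82. The last nonzero row gives 3·82 − 35·7 = 1, so t = −35. So 7^(−1) ≡ −35 ≡ 47 (mod 82). Verify: 7 · 47 = 329 ≡ 1 (mod 82). ✓

Final answer: 7^(−1) ≡ 47 (mod 82)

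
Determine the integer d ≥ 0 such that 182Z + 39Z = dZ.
In the PID Z, (a, b) is generated by gcd(a, b). Compute gcd(182, 39) with the extended Euclidean algorithm, tracking rows (r, s, t) with s·182 + t·39 = r:
  row A: (182, 1, 0)   [1·182 + 0·39 = 182]
  row B: (39, 0, 1)   [0·182 + 1·39 = 39]
  182 = 4·39 + 26   → row C = row A − 4·row B = (26, 1, −4)   [check: 1·182 − 4·39 = 26]
  39 = 1·26 + 13   → row D = row B − 1·row C = (13, −1, 5)   [check: −1·182 + 5·39 = 13]
  26 = 2·13 + 0   → remainder 0, stop. gcd = 13 (last nonzero row D).
So gcd(182, 39) = 13, with Bézout identity −1·182 + 5·39 = 13. Containment (⊇): the Bézout identity exhibits 13 as an element of (182, 39), giving (13) ⊆ (182, 39). Containment (⊆): since 13 | 182 and 13 | 39 (182 = 13·14, 39 = 13·3), every Z-linear combination of 182 and 39 is divisible by 13, so (182, 39) ⊆ (13). Therefore (182, 39) = (13), d = 13.

Final answer: (182, 39) = (13); d = 13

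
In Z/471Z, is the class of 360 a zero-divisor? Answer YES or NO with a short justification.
gcd(360, 471) = 3 > 1, so 360 is not a unit in Z/471Z. In Z/nZ every nonzero non-unit is a zero-divisor: explicitly, take b = 471/gcd = 157 ≠ 0 (mod 471); then 360·157 = 56520 = 120·471, i.e. 360·157 ≡ 0 (mod 471). So 360 is a zero-divisor.

Final answer: YES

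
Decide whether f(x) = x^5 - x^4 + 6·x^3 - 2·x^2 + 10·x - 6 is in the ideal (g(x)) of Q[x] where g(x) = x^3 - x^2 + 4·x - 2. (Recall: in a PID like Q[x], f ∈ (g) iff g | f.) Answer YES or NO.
In Q[x] the ideal (g) consists of all multiples of g, so f ∈ (g) iff g | f, i.e. iff the remainder of f on division by g is 0. Divide f by g (g is monic, so eliminate the leading term of the running remainder at each step):
  leading term x^5: subtract (x^2)·g(x) = x^5 - x^4 + 4·x^3 - 2·x^2, leaving 2·x^3 + 10·x - 6
  leading term 2·x^3: subtract (2)·g(x) = 2·x^3 - 2·x^2 + 8·x - 4, leaving 2·x^2 + 2·x - 2
The remainder r(x) = 2·x^2 + 2·x - 2 ≠ 0 (and deg r < deg g), so g ∤ f, i.e. f ∉ (g).

Final answer: NO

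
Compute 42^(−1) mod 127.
42^(−1) ≡ 124 (mod 127)

Apply the extended Euclidean algorithm to (127, 42), tracking rows (r, s, t) with s·127 + t·42 = r. Each division r_prev = q·r_cur + r_new produces the new row as (previous row) − q·(current row):
  row A: (127, 1, 0)   [1·127 + 0·42 = 127]
  row B: (42, 0, 1)   [0·127 + 1·42 = 42]
  127 = 3·42 + 1   → row C = row A − 3·row B = (1, 1, −3)   [check: 1·127 − 3·42 = 1]
  42 = 42·1 + 0   → remainder 0, stop. gcd = 1 (last nonzero row C).
The gcd is 1, so 42 is invertible mod 127. The last nonzero row gives 1·127 − 3·42 = 1, so t = −3. So 42^(−1) ≡ −3 ≡ 124 (mod 127). Verify: 42 · 124 = 5208 ≡ 1 (mod 127). ✓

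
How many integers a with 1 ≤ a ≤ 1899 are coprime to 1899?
The number of a ∈ {1, ..., 1899} with gcd(a, 1899) = 1 is by definition Euler's totient φ(1899). φ is multiplicative, with φ(p^e) = p^e − p^(e−1). Factorise 1899 = 3^2 · 211. Then
  φ(1899) = (3^2 − 3^1) · (211 − 1) = 6 · 210 = 1260.
So there are 1260 such integers.

Final answer: 1260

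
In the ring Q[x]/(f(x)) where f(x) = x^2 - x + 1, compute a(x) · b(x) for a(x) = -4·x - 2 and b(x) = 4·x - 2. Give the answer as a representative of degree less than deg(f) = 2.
First multiply in Q[x] without reducing: a · b = 4 - 16·x^2. Now divide by f(x) = x^2 - x + 1, eliminating the leading term at each step:
  leading term -16·x^2: subtract (-16)·f(x) = -16·x^2 + 16·x - 16, leaving 20 - 16·x
The degree is now < 2, so this is the remainder. Hence a · b ≡ 20 - 16·x in Q[x]/(f).

Final answer: a · b ≡ 20 - 16·x (mod f(x))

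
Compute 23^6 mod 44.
Use repeated squaring. Binary(6) = 110. Walk through the bits of the exponent 6 left-to-right: at each bit after the leading one, square the running value, then multiply by 23 if the bit is 1 (always reducing mod 44):
  bit 1 = 1 (leading): start with 23.
  bit 2 = 1: square 23^2 = 529 ≡ 1; bit is 1, so multiply 1·23 = 23 (mod 44).
  bit 3 = 0: square 23^2 = 529 ≡ 1 (mod 44).
Final value: 23^6 ≡ 1 (mod 44).

Final answer: 1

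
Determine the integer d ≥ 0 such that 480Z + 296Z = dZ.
In the PID Z, (a, b) is generated by gcd(a, b). Compute gcd(480, 296) with the extended Euclidean algorithm, tracking rows (r, s, t) with s·480 + t·296 = r:
  row A: (480, 1, 0)   [1·480 + 0·296 = 480]
  row B: (296, 0, 1)   [0·480 + 1·296 = 296]
  480 = 1·296 + 184   → row C = row A − 1·row B = (184, 1, −1)   [check: 1·480 − 1·296 = 184]
  296 = 1·184 + 112   → row D = row B − 1·row C = (112, −1, 2)   [check: −1·480 + 2·296 = 112]
  184 = 1·112 + 72   → row E = row C − 1·row D = (72, 2, −3)   [check: 2·480 − 3·296 = 72]
  112 = 1·72 + 40   → row F = row D − 1·row E = (40, −3, 5)   [check: −3·480 + 5·296 = 40]
  72 = 1·40 + 32   → row G = row E − 1·row F = (32, 5, −8)   [check: 5·480 − 8·296 = 32]
  40 = 1·32 + 8   → row H = row F − 1·row G = (8, −8, 13)   [check: −8·480 + 13·296 = 8]
  32 = 4·8 + 0   → remainder 0, stop. gcd = 8 (last nonzero row H).
So gcd(480, 296) = 8, with Bézout identity −8·480 + 13·296 = 8. Containment (⊇): the Bézout identity exhibits 8 as an element of (480, 296), giving (8) ⊆ (480, 296). Containment (⊆): since 8 | 480 and 8 | 296 (480 = 8·60, 296 = 8·37), every Z-linear combination of 480 and 296 is divisible by 8, so (480, 296) ⊆ (8). Therefore (480, 296) = (8), d = 8.

Final answer: (480, 296) = (8); d = 8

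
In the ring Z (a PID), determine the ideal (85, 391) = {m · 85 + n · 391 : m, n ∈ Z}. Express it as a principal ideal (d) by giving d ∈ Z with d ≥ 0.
(85, 391) = (17); d = 17

In the PID Z, (a, b) is generated by gcd(a, b). Compute gcd(391, 85) with the extended Euclidean algorithm, tracking rows (r, s, t) with s·391 + t·85 = r:
  row A: (391, 1, 0)   [1·391 + 0·85 = 391]
  row B: (85, 0, 1)   [0·391 + 1·85 = 85]
  391 = 4·85 + 51   → row C = row A − 4·row B = (51, 1, −4)   [check: 1·391 − 4·85 = 51]
  85 = 1·51 + 34   → row D = row B − 1·row C = (34, −1, 5)   [check: −1·391 + 5·85 = 34]
  51 = 1·34 + 17   → row E = row C − 1·row D = (17, 2, −9)   [check: 2·391 − 9·85 = 17]
  34 = 2·17 + 0   → remainder 0, stop. gcd = 17 (last nonzero row E).
So gcd(85, 391) = 17, with Bézout identity 2·391 − 9·85 = 17. Containment (⊇): the Bézout identity exhibits 17 as an element of (85, 391), giving (17) ⊆ (85, 391). Containment (⊆): since 17 | 85 and 17 | 391 (85 = 17·5, 391 = 17·23), every Z-linear combination of 85 and 391 is divisible by 17, so (85, 391) ⊆ (17). Therefore (85, 391) = (17), d = 17.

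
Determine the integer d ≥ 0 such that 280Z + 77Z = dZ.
In the PID Z, (a, b) is generated by gcd(a, b). Compute gcd(280, 77) with the extended Euclidean algorithm, tracking rows (r, s, t) with s·280 + t·77 = r:
  row A: (280, 1, 0)   [1·280 + 0·77 = 280]
  row B: (77, 0, 1)   [0·280 + 1·77 = 77]
  280 = 3·77 + 49   → row C = row A − 3·row B = (49, 1, −3)   [check: 1·280 − 3·77 = 49]
  77 = 1·49 + 28   → row D = row B − 1·row C = (28, −1, 4)   [check: −1·280 + 4·77 = 28]
  49 = 1·28 + 21   → row E = row C − 1·row D = (21, 2, −7)   [check: 2·280 − 7·77 = 21]
  28 = 1·21 + 7   → row F = row D − 1·row E = (7, −3, 11)   [check: −3·280 + 11·77 = 7]
  21 = 3·7 + 0   → remainder 0, stop. gcd = 7 (last nonzero row F).
So gcd(280, 77) = 7, with Bézout identity −3·280 + 11·77 = 7. Containment (⊇): the Bézout identity exhibits 7 as an element of (280, 77), giving (7) ⊆ (280, 77). Containment (⊆): since 7 | 280 and 7 | 77 (280 = 7·40, 77 = 7·11), every Z-linear combination of 280 and 77 is divisible by 7, so (280, 77) ⊆ (7). Therefore (280, 77) = (7), d = 7.

Final answer: (280, 77) = (7); d = 7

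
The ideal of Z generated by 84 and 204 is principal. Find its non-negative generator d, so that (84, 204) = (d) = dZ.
In the PID Z, (a, b) is generated by gcd(a, b). Compute gcd(204, 84) with the extended Euclidean algorithm, tracking rows (r, s, t) with s·204 + t·84 = r:
  row A: (204, 1, 0)   [1·204 + 0·84 = 204]
  row B: (84, 0, 1)   [0·204 + 1·84 = 84]
  204 = 2·84 + 36   → row C = row A − 2·row B = (36, 1, −2)   [check: 1·204 − 2·84 = 36]
  84 = 2·36 + 12   → row D = row B − 2·row C = (12, −2, 5)   [check: −2·204 + 5·84 = 12]
  36 = 3·12 + 0   → remainder 0, stop. gcd = 12 (last nonzero row D).
So gcd(84, 204) = 12, with Bézout identity −2·204 + 5·84 = 12. Containment (⊇): the Bézout identity exhibits 12 as an element of (84, 204), giving (12) ⊆ (84, 204). Containment (⊆): since 12 | 84 and 12 | 204 (84 = 12·7, 204 = 12·17), every Z-linear combination of 84 and 204 is divisible by 12, so (84, 204) ⊆ (12). Therefore (84, 204) = (12), d = 12.

Final answer: (84, 204) = (12); d = 12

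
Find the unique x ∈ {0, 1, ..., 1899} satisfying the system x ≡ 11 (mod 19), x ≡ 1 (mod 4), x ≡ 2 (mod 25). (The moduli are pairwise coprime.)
The moduli 19, 4, 25 are pairwise coprime, so by the CRT there is a unique solution mod 19·4·25 = 1900.
Solve by successive substitution. Start with x ≡ 11 (mod 19).
  Combine with x ≡ 1 (mod 4): write x = 11 + 19·t and require 11 + 19·t ≡ 1 (mod 4), i.e. 19·t ≡ 1 − 11 ≡ 2 (mod 4). Since 19^(−1) ≡ 3 (mod 4) (19 ≡ 3 (mod 4)), t ≡ 3·2 ≡ 2 (mod 4). So x ≡ 11 + 19·2 = 49 (mod 76).
  Combine with x ≡ 2 (mod 25): write x = 49 + 76·t and require 49 + 76·t ≡ 2 (mod 25), i.e. 76·t ≡ 2 − 49 ≡ 3 (mod 25). Since 76^(−1) ≡ 1 (mod 25) (76 ≡ 1 (mod 25)), t ≡ 1·3 ≡ 3 (mod 25). So x ≡ 49 + 76·3 = 277 (mod 1900).
Unique solution in [0, 1900): x = 277.

Final answer: x ≡ 277 (mod 1900); the representative in [0, 1900) is 277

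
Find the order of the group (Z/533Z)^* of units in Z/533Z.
(Z/533Z)^* consists of the classes a with gcd(a, 533) = 1, so its order is φ(533). φ is multiplicative, with φ(p^e) = p^e − p^(e−1). Factorise 533 = 13 · 41. Then
  φ(533) = (13 − 1) · (41 − 1) = 12 · 40 = 480.
Thus |(Z/533Z)^*| = 480.

Final answer: |(Z/533Z)^*| = 480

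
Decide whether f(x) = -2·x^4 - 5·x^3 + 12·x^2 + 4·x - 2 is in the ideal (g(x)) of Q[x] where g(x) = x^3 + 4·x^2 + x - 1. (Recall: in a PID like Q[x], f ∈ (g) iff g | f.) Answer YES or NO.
In Q[x] the ideal (g) consists of all multiples of g, so f ∈ (g) iff g | f, i.e. iff the remainder of f on division by g is 0. Divide f by g (g is monic, so eliminate the leading term of the running remainder at each step):
  leading term -2·x^4: subtract (-2·x)·g(x) = -2·x^4 - 8·x^3 - 2·x^2 + 2·x, leaving 3·x^3 + 14·x^2 + 2·x - 2
  leading term 3·x^3: subtract (3)·g(x) = 3·x^3 + 12·x^2 + 3·x - 3, leaving 2·x^2 - x + 1
The remainder r(x) = 2·x^2 - x + 1 ≠ 0 (and deg r < deg g), so g ∤ f, i.e. f ∉ (g).

Final answer: NO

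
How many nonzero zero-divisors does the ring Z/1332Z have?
Z/1332Z has 899 nonzero zero-divisors

In Z/1332Z each nonzero element is either a unit (gcd with 1332 is 1) or a zero-divisor (gcd > 1). The number of units is φ(1332): factorise 1332 = 2^2 · 3^2 · 37, so φ(1332) = (2^2 − 2^1) · (3^2 − 3^1) · (37 − 1) = 2 · 6 · 36 = 432. The nonzero elements number 1332 − 1 = 1331. Hence the nonzero zero-divisors number 1331 − 432 = 899.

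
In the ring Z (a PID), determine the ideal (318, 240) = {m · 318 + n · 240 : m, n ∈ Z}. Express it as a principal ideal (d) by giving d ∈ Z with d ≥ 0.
In the PID Z, (a, b) is generated by gcd(a, b). Compute gcd(318, 240) with the extended Euclidean algorithm, tracking rows (r, s, t) with s·318 + t·240 = r:
  row A: (318, 1, 0)   [1·318 + 0·240 = 318]
  row B: (240, 0, 1)   [0·318 + 1·240 = 240]
  318 = 1·240 + 78   → row C = row A − 1·row B = (78, 1, −1)   [check: 1·318 − 1·240 = 78]
  240 = 3·78 + 6   → row D = row B − 3·row C = (6, −3, 4)   [check: −3·318 + 4·240 = 6]
  78 = 13·6 + 0   → remainder 0, stop. gcd = 6 (last nonzero row D).
So gcd(318, 240) = 6, with Bézout identity −3·318 + 4·240 = 6. Containment (⊇): the Bézout identity exhibits 6 as an element of (318, 240), giving (6) ⊆ (318, 240). Containment (⊆): since 6 | 318 and 6 | 240 (318 = 6·53, 240 = 6·40), every Z-linear combination of 318 and 240 is divisible by 6, so (318, 240) ⊆ (6). Therefore (318, 240) = (6), d = 6.

Final answer: (318, 240) = (6); d = 6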